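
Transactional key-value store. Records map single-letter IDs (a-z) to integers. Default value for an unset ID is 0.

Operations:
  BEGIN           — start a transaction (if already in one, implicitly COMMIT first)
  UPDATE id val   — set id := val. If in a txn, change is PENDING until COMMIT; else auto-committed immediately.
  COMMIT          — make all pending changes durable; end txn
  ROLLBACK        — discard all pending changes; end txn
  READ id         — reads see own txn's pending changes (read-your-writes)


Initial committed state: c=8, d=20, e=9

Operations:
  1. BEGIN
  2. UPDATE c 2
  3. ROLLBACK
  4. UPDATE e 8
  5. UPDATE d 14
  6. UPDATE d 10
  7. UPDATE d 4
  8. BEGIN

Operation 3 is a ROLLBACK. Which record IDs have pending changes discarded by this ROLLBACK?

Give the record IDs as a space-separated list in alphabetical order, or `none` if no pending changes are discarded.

Initial committed: {c=8, d=20, e=9}
Op 1: BEGIN: in_txn=True, pending={}
Op 2: UPDATE c=2 (pending; pending now {c=2})
Op 3: ROLLBACK: discarded pending ['c']; in_txn=False
Op 4: UPDATE e=8 (auto-commit; committed e=8)
Op 5: UPDATE d=14 (auto-commit; committed d=14)
Op 6: UPDATE d=10 (auto-commit; committed d=10)
Op 7: UPDATE d=4 (auto-commit; committed d=4)
Op 8: BEGIN: in_txn=True, pending={}
ROLLBACK at op 3 discards: ['c']

Answer: c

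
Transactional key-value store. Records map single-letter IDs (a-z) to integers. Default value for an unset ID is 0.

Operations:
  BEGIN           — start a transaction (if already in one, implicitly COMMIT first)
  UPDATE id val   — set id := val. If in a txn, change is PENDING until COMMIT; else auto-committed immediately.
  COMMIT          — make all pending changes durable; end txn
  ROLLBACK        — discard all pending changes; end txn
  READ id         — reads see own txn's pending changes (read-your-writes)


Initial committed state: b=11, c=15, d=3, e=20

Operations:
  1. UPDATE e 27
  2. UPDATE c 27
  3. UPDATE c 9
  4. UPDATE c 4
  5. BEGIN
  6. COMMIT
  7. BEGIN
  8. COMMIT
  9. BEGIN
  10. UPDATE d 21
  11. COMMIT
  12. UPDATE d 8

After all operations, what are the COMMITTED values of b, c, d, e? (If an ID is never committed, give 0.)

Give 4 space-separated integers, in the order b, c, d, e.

Initial committed: {b=11, c=15, d=3, e=20}
Op 1: UPDATE e=27 (auto-commit; committed e=27)
Op 2: UPDATE c=27 (auto-commit; committed c=27)
Op 3: UPDATE c=9 (auto-commit; committed c=9)
Op 4: UPDATE c=4 (auto-commit; committed c=4)
Op 5: BEGIN: in_txn=True, pending={}
Op 6: COMMIT: merged [] into committed; committed now {b=11, c=4, d=3, e=27}
Op 7: BEGIN: in_txn=True, pending={}
Op 8: COMMIT: merged [] into committed; committed now {b=11, c=4, d=3, e=27}
Op 9: BEGIN: in_txn=True, pending={}
Op 10: UPDATE d=21 (pending; pending now {d=21})
Op 11: COMMIT: merged ['d'] into committed; committed now {b=11, c=4, d=21, e=27}
Op 12: UPDATE d=8 (auto-commit; committed d=8)
Final committed: {b=11, c=4, d=8, e=27}

Answer: 11 4 8 27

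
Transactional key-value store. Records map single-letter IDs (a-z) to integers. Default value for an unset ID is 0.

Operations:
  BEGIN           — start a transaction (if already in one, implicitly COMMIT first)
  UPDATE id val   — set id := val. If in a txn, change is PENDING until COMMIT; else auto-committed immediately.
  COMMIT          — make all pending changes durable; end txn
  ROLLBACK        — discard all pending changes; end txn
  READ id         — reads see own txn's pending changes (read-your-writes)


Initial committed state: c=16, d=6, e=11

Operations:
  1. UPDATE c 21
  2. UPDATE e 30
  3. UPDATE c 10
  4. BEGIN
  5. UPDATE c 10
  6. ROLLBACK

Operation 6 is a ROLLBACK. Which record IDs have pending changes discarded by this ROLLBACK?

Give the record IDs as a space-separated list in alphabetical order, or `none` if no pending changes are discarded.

Initial committed: {c=16, d=6, e=11}
Op 1: UPDATE c=21 (auto-commit; committed c=21)
Op 2: UPDATE e=30 (auto-commit; committed e=30)
Op 3: UPDATE c=10 (auto-commit; committed c=10)
Op 4: BEGIN: in_txn=True, pending={}
Op 5: UPDATE c=10 (pending; pending now {c=10})
Op 6: ROLLBACK: discarded pending ['c']; in_txn=False
ROLLBACK at op 6 discards: ['c']

Answer: c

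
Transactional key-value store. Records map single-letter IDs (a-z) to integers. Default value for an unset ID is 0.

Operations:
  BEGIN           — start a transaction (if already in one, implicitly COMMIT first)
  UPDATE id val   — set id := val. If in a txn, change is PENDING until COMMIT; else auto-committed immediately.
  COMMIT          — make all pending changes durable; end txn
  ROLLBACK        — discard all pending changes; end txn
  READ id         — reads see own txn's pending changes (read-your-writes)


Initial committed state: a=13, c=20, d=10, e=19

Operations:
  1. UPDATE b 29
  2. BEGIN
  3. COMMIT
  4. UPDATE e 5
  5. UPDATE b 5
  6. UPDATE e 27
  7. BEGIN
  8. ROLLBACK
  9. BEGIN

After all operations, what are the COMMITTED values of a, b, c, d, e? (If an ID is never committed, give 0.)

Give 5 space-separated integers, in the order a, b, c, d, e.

Initial committed: {a=13, c=20, d=10, e=19}
Op 1: UPDATE b=29 (auto-commit; committed b=29)
Op 2: BEGIN: in_txn=True, pending={}
Op 3: COMMIT: merged [] into committed; committed now {a=13, b=29, c=20, d=10, e=19}
Op 4: UPDATE e=5 (auto-commit; committed e=5)
Op 5: UPDATE b=5 (auto-commit; committed b=5)
Op 6: UPDATE e=27 (auto-commit; committed e=27)
Op 7: BEGIN: in_txn=True, pending={}
Op 8: ROLLBACK: discarded pending []; in_txn=False
Op 9: BEGIN: in_txn=True, pending={}
Final committed: {a=13, b=5, c=20, d=10, e=27}

Answer: 13 5 20 10 27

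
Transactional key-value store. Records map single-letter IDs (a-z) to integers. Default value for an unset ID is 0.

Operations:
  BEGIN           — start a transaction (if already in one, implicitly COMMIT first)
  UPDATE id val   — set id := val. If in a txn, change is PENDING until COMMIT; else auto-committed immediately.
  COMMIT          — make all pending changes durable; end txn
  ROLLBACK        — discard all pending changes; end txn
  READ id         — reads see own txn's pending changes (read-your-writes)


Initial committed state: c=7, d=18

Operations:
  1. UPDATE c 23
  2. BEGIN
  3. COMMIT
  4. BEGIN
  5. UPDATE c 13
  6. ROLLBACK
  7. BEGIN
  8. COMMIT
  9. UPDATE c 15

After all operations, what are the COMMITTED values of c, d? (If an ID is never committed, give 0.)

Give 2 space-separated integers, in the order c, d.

Initial committed: {c=7, d=18}
Op 1: UPDATE c=23 (auto-commit; committed c=23)
Op 2: BEGIN: in_txn=True, pending={}
Op 3: COMMIT: merged [] into committed; committed now {c=23, d=18}
Op 4: BEGIN: in_txn=True, pending={}
Op 5: UPDATE c=13 (pending; pending now {c=13})
Op 6: ROLLBACK: discarded pending ['c']; in_txn=False
Op 7: BEGIN: in_txn=True, pending={}
Op 8: COMMIT: merged [] into committed; committed now {c=23, d=18}
Op 9: UPDATE c=15 (auto-commit; committed c=15)
Final committed: {c=15, d=18}

Answer: 15 18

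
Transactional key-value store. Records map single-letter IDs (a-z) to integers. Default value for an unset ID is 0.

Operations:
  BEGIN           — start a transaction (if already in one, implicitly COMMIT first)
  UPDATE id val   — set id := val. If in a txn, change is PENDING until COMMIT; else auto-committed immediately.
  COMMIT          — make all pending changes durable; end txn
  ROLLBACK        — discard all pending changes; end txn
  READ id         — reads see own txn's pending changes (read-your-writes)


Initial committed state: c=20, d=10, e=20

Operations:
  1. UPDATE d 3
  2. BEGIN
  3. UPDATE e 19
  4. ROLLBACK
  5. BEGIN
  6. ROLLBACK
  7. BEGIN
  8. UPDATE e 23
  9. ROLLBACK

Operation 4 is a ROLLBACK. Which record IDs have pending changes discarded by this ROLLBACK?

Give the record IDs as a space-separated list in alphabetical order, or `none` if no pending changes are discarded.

Initial committed: {c=20, d=10, e=20}
Op 1: UPDATE d=3 (auto-commit; committed d=3)
Op 2: BEGIN: in_txn=True, pending={}
Op 3: UPDATE e=19 (pending; pending now {e=19})
Op 4: ROLLBACK: discarded pending ['e']; in_txn=False
Op 5: BEGIN: in_txn=True, pending={}
Op 6: ROLLBACK: discarded pending []; in_txn=False
Op 7: BEGIN: in_txn=True, pending={}
Op 8: UPDATE e=23 (pending; pending now {e=23})
Op 9: ROLLBACK: discarded pending ['e']; in_txn=False
ROLLBACK at op 4 discards: ['e']

Answer: e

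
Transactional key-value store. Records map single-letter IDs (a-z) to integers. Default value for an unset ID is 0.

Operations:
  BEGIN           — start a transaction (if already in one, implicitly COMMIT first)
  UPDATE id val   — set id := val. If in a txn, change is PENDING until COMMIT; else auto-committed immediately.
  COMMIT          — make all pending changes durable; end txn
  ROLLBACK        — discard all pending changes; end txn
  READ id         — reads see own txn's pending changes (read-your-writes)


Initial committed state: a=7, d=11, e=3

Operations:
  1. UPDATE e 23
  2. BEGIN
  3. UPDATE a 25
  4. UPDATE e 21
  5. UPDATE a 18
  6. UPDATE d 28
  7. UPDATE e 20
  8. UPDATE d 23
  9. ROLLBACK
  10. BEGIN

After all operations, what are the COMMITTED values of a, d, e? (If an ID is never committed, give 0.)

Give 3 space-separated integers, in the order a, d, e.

Initial committed: {a=7, d=11, e=3}
Op 1: UPDATE e=23 (auto-commit; committed e=23)
Op 2: BEGIN: in_txn=True, pending={}
Op 3: UPDATE a=25 (pending; pending now {a=25})
Op 4: UPDATE e=21 (pending; pending now {a=25, e=21})
Op 5: UPDATE a=18 (pending; pending now {a=18, e=21})
Op 6: UPDATE d=28 (pending; pending now {a=18, d=28, e=21})
Op 7: UPDATE e=20 (pending; pending now {a=18, d=28, e=20})
Op 8: UPDATE d=23 (pending; pending now {a=18, d=23, e=20})
Op 9: ROLLBACK: discarded pending ['a', 'd', 'e']; in_txn=False
Op 10: BEGIN: in_txn=True, pending={}
Final committed: {a=7, d=11, e=23}

Answer: 7 11 23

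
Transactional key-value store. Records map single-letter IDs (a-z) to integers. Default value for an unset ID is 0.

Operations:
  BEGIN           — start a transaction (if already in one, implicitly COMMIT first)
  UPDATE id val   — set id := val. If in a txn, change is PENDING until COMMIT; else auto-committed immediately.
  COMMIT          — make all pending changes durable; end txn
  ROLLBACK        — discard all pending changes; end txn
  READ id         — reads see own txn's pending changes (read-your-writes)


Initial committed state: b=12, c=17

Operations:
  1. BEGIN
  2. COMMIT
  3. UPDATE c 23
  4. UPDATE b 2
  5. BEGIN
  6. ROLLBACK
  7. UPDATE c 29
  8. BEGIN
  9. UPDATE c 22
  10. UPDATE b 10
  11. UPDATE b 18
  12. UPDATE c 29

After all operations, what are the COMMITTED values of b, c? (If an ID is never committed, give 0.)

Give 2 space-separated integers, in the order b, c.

Answer: 2 29

Derivation:
Initial committed: {b=12, c=17}
Op 1: BEGIN: in_txn=True, pending={}
Op 2: COMMIT: merged [] into committed; committed now {b=12, c=17}
Op 3: UPDATE c=23 (auto-commit; committed c=23)
Op 4: UPDATE b=2 (auto-commit; committed b=2)
Op 5: BEGIN: in_txn=True, pending={}
Op 6: ROLLBACK: discarded pending []; in_txn=False
Op 7: UPDATE c=29 (auto-commit; committed c=29)
Op 8: BEGIN: in_txn=True, pending={}
Op 9: UPDATE c=22 (pending; pending now {c=22})
Op 10: UPDATE b=10 (pending; pending now {b=10, c=22})
Op 11: UPDATE b=18 (pending; pending now {b=18, c=22})
Op 12: UPDATE c=29 (pending; pending now {b=18, c=29})
Final committed: {b=2, c=29}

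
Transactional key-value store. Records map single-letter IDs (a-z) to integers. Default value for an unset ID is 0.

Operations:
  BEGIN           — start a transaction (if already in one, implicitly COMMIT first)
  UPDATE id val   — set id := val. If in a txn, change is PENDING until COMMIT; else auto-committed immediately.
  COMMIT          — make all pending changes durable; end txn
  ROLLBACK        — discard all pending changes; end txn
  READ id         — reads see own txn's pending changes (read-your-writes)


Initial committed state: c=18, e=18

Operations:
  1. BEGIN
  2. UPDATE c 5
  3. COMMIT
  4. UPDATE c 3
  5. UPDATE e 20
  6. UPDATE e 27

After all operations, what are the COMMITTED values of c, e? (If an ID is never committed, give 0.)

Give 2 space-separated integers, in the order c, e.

Initial committed: {c=18, e=18}
Op 1: BEGIN: in_txn=True, pending={}
Op 2: UPDATE c=5 (pending; pending now {c=5})
Op 3: COMMIT: merged ['c'] into committed; committed now {c=5, e=18}
Op 4: UPDATE c=3 (auto-commit; committed c=3)
Op 5: UPDATE e=20 (auto-commit; committed e=20)
Op 6: UPDATE e=27 (auto-commit; committed e=27)
Final committed: {c=3, e=27}

Answer: 3 27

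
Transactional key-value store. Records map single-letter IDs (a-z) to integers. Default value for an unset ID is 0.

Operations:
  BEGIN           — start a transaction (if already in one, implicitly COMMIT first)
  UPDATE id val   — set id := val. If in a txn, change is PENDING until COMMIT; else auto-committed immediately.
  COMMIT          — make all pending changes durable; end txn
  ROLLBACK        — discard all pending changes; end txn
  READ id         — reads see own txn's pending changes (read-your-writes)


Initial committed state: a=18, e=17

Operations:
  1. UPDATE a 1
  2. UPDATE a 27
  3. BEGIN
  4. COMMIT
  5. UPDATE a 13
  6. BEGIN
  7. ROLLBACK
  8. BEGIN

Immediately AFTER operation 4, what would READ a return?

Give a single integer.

Initial committed: {a=18, e=17}
Op 1: UPDATE a=1 (auto-commit; committed a=1)
Op 2: UPDATE a=27 (auto-commit; committed a=27)
Op 3: BEGIN: in_txn=True, pending={}
Op 4: COMMIT: merged [] into committed; committed now {a=27, e=17}
After op 4: visible(a) = 27 (pending={}, committed={a=27, e=17})

Answer: 27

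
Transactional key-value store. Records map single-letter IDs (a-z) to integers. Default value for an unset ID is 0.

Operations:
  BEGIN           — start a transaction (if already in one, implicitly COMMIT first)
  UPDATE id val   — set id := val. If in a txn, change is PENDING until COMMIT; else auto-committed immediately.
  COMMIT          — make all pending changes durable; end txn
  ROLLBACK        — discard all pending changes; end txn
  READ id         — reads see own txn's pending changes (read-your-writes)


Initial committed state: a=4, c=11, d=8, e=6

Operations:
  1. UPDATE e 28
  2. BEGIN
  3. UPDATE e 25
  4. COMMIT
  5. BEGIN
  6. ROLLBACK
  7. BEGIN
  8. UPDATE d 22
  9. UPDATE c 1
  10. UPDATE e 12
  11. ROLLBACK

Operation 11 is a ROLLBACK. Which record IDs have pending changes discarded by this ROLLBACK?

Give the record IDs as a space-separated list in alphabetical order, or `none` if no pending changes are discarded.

Initial committed: {a=4, c=11, d=8, e=6}
Op 1: UPDATE e=28 (auto-commit; committed e=28)
Op 2: BEGIN: in_txn=True, pending={}
Op 3: UPDATE e=25 (pending; pending now {e=25})
Op 4: COMMIT: merged ['e'] into committed; committed now {a=4, c=11, d=8, e=25}
Op 5: BEGIN: in_txn=True, pending={}
Op 6: ROLLBACK: discarded pending []; in_txn=False
Op 7: BEGIN: in_txn=True, pending={}
Op 8: UPDATE d=22 (pending; pending now {d=22})
Op 9: UPDATE c=1 (pending; pending now {c=1, d=22})
Op 10: UPDATE e=12 (pending; pending now {c=1, d=22, e=12})
Op 11: ROLLBACK: discarded pending ['c', 'd', 'e']; in_txn=False
ROLLBACK at op 11 discards: ['c', 'd', 'e']

Answer: c d e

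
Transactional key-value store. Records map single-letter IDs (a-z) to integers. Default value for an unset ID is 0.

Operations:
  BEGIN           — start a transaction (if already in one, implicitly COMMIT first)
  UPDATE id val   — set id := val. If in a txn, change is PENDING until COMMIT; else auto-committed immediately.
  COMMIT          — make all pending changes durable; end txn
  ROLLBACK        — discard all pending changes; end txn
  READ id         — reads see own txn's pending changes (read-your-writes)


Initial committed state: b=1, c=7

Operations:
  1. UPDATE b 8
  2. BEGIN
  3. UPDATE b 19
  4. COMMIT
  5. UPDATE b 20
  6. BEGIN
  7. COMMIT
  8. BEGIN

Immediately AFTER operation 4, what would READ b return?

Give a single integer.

Answer: 19

Derivation:
Initial committed: {b=1, c=7}
Op 1: UPDATE b=8 (auto-commit; committed b=8)
Op 2: BEGIN: in_txn=True, pending={}
Op 3: UPDATE b=19 (pending; pending now {b=19})
Op 4: COMMIT: merged ['b'] into committed; committed now {b=19, c=7}
After op 4: visible(b) = 19 (pending={}, committed={b=19, c=7})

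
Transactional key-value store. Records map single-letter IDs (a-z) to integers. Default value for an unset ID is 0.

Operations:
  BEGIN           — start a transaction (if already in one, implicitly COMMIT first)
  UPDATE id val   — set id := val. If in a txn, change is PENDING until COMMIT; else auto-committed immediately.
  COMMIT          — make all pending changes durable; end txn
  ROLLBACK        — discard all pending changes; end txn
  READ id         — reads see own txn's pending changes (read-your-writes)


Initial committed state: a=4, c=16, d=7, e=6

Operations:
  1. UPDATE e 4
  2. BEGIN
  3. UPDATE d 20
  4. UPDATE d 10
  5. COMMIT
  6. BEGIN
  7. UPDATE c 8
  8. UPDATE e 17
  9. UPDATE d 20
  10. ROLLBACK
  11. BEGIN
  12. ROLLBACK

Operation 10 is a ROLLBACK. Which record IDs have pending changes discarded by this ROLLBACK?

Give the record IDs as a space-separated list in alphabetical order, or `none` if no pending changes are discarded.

Initial committed: {a=4, c=16, d=7, e=6}
Op 1: UPDATE e=4 (auto-commit; committed e=4)
Op 2: BEGIN: in_txn=True, pending={}
Op 3: UPDATE d=20 (pending; pending now {d=20})
Op 4: UPDATE d=10 (pending; pending now {d=10})
Op 5: COMMIT: merged ['d'] into committed; committed now {a=4, c=16, d=10, e=4}
Op 6: BEGIN: in_txn=True, pending={}
Op 7: UPDATE c=8 (pending; pending now {c=8})
Op 8: UPDATE e=17 (pending; pending now {c=8, e=17})
Op 9: UPDATE d=20 (pending; pending now {c=8, d=20, e=17})
Op 10: ROLLBACK: discarded pending ['c', 'd', 'e']; in_txn=False
Op 11: BEGIN: in_txn=True, pending={}
Op 12: ROLLBACK: discarded pending []; in_txn=False
ROLLBACK at op 10 discards: ['c', 'd', 'e']

Answer: c d e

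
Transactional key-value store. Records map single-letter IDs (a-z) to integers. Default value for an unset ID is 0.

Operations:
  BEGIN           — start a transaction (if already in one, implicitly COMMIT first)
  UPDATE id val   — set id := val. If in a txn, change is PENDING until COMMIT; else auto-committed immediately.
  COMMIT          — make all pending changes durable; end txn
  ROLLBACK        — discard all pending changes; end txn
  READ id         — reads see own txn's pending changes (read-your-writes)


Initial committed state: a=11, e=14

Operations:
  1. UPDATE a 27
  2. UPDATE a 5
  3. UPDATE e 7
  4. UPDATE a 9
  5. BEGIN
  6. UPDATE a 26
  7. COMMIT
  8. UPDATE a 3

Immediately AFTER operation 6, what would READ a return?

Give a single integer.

Answer: 26

Derivation:
Initial committed: {a=11, e=14}
Op 1: UPDATE a=27 (auto-commit; committed a=27)
Op 2: UPDATE a=5 (auto-commit; committed a=5)
Op 3: UPDATE e=7 (auto-commit; committed e=7)
Op 4: UPDATE a=9 (auto-commit; committed a=9)
Op 5: BEGIN: in_txn=True, pending={}
Op 6: UPDATE a=26 (pending; pending now {a=26})
After op 6: visible(a) = 26 (pending={a=26}, committed={a=9, e=7})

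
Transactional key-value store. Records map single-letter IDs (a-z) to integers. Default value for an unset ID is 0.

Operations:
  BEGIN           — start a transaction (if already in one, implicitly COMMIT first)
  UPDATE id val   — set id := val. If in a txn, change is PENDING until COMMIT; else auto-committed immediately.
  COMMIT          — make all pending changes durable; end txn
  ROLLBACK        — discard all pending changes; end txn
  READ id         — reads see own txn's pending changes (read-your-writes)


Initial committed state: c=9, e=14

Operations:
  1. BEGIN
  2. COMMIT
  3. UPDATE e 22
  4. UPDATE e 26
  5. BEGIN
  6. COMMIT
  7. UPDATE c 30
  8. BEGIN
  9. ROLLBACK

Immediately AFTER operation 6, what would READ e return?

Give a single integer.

Answer: 26

Derivation:
Initial committed: {c=9, e=14}
Op 1: BEGIN: in_txn=True, pending={}
Op 2: COMMIT: merged [] into committed; committed now {c=9, e=14}
Op 3: UPDATE e=22 (auto-commit; committed e=22)
Op 4: UPDATE e=26 (auto-commit; committed e=26)
Op 5: BEGIN: in_txn=True, pending={}
Op 6: COMMIT: merged [] into committed; committed now {c=9, e=26}
After op 6: visible(e) = 26 (pending={}, committed={c=9, e=26})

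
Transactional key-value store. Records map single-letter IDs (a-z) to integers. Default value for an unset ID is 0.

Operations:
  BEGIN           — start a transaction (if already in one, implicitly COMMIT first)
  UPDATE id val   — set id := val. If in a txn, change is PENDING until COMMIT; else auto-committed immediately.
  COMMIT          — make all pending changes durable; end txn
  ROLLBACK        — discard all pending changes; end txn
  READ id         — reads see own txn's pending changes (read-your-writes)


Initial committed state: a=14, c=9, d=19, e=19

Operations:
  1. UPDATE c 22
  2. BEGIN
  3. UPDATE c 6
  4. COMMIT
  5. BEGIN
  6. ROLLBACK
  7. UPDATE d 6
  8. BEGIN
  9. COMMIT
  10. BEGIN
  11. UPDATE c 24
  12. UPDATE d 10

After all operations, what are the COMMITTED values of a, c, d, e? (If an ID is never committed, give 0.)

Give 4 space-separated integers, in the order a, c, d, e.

Answer: 14 6 6 19

Derivation:
Initial committed: {a=14, c=9, d=19, e=19}
Op 1: UPDATE c=22 (auto-commit; committed c=22)
Op 2: BEGIN: in_txn=True, pending={}
Op 3: UPDATE c=6 (pending; pending now {c=6})
Op 4: COMMIT: merged ['c'] into committed; committed now {a=14, c=6, d=19, e=19}
Op 5: BEGIN: in_txn=True, pending={}
Op 6: ROLLBACK: discarded pending []; in_txn=False
Op 7: UPDATE d=6 (auto-commit; committed d=6)
Op 8: BEGIN: in_txn=True, pending={}
Op 9: COMMIT: merged [] into committed; committed now {a=14, c=6, d=6, e=19}
Op 10: BEGIN: in_txn=True, pending={}
Op 11: UPDATE c=24 (pending; pending now {c=24})
Op 12: UPDATE d=10 (pending; pending now {c=24, d=10})
Final committed: {a=14, c=6, d=6, e=19}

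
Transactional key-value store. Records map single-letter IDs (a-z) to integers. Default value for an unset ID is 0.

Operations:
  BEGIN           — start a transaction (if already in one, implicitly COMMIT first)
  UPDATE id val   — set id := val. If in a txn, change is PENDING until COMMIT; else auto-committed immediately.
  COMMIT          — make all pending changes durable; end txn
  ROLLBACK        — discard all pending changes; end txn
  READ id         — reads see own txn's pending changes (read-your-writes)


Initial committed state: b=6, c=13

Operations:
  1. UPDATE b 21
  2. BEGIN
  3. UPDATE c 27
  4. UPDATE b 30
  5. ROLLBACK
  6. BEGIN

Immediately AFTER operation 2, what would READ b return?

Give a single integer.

Initial committed: {b=6, c=13}
Op 1: UPDATE b=21 (auto-commit; committed b=21)
Op 2: BEGIN: in_txn=True, pending={}
After op 2: visible(b) = 21 (pending={}, committed={b=21, c=13})

Answer: 21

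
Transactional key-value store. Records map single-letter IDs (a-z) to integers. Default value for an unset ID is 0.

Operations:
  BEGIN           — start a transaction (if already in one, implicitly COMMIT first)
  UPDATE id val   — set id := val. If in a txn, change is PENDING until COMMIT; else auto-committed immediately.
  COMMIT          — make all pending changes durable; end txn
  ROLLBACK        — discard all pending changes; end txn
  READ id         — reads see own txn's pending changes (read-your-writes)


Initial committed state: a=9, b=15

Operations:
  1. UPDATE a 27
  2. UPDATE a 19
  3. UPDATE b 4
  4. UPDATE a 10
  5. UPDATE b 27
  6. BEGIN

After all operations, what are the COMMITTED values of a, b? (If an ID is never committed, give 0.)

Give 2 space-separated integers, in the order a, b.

Initial committed: {a=9, b=15}
Op 1: UPDATE a=27 (auto-commit; committed a=27)
Op 2: UPDATE a=19 (auto-commit; committed a=19)
Op 3: UPDATE b=4 (auto-commit; committed b=4)
Op 4: UPDATE a=10 (auto-commit; committed a=10)
Op 5: UPDATE b=27 (auto-commit; committed b=27)
Op 6: BEGIN: in_txn=True, pending={}
Final committed: {a=10, b=27}

Answer: 10 27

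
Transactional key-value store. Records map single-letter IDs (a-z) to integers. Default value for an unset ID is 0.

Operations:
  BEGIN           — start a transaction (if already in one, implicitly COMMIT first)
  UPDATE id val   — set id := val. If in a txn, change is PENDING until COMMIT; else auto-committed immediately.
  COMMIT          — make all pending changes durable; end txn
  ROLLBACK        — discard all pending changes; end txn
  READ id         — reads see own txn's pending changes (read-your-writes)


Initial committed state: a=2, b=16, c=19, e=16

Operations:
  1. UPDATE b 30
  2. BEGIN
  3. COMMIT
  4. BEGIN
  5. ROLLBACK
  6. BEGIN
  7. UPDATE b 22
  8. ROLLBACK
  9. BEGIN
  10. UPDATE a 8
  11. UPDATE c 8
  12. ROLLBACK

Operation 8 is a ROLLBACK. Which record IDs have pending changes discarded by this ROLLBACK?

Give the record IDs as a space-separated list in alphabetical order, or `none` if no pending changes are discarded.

Answer: b

Derivation:
Initial committed: {a=2, b=16, c=19, e=16}
Op 1: UPDATE b=30 (auto-commit; committed b=30)
Op 2: BEGIN: in_txn=True, pending={}
Op 3: COMMIT: merged [] into committed; committed now {a=2, b=30, c=19, e=16}
Op 4: BEGIN: in_txn=True, pending={}
Op 5: ROLLBACK: discarded pending []; in_txn=False
Op 6: BEGIN: in_txn=True, pending={}
Op 7: UPDATE b=22 (pending; pending now {b=22})
Op 8: ROLLBACK: discarded pending ['b']; in_txn=False
Op 9: BEGIN: in_txn=True, pending={}
Op 10: UPDATE a=8 (pending; pending now {a=8})
Op 11: UPDATE c=8 (pending; pending now {a=8, c=8})
Op 12: ROLLBACK: discarded pending ['a', 'c']; in_txn=False
ROLLBACK at op 8 discards: ['b']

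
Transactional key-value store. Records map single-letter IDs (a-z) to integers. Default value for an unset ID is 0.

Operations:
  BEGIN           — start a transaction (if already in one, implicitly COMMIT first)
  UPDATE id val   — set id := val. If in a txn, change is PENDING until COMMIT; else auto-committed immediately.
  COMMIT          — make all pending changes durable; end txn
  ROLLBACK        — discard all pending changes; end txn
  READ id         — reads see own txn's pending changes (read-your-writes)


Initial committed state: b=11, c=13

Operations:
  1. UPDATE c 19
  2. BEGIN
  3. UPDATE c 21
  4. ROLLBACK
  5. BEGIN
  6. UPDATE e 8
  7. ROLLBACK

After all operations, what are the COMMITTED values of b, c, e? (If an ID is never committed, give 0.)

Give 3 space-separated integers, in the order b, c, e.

Answer: 11 19 0

Derivation:
Initial committed: {b=11, c=13}
Op 1: UPDATE c=19 (auto-commit; committed c=19)
Op 2: BEGIN: in_txn=True, pending={}
Op 3: UPDATE c=21 (pending; pending now {c=21})
Op 4: ROLLBACK: discarded pending ['c']; in_txn=False
Op 5: BEGIN: in_txn=True, pending={}
Op 6: UPDATE e=8 (pending; pending now {e=8})
Op 7: ROLLBACK: discarded pending ['e']; in_txn=False
Final committed: {b=11, c=19}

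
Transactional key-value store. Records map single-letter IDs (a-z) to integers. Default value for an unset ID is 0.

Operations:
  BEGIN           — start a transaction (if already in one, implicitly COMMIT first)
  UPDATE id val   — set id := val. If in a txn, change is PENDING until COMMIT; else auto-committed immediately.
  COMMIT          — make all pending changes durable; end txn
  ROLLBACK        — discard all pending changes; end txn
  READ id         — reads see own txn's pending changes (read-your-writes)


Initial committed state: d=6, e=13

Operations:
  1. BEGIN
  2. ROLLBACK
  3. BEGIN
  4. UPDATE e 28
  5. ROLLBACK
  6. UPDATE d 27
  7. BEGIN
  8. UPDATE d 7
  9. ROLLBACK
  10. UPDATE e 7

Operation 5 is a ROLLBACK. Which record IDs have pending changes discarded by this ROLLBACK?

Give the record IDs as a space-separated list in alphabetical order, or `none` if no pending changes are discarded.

Initial committed: {d=6, e=13}
Op 1: BEGIN: in_txn=True, pending={}
Op 2: ROLLBACK: discarded pending []; in_txn=False
Op 3: BEGIN: in_txn=True, pending={}
Op 4: UPDATE e=28 (pending; pending now {e=28})
Op 5: ROLLBACK: discarded pending ['e']; in_txn=False
Op 6: UPDATE d=27 (auto-commit; committed d=27)
Op 7: BEGIN: in_txn=True, pending={}
Op 8: UPDATE d=7 (pending; pending now {d=7})
Op 9: ROLLBACK: discarded pending ['d']; in_txn=False
Op 10: UPDATE e=7 (auto-commit; committed e=7)
ROLLBACK at op 5 discards: ['e']

Answer: e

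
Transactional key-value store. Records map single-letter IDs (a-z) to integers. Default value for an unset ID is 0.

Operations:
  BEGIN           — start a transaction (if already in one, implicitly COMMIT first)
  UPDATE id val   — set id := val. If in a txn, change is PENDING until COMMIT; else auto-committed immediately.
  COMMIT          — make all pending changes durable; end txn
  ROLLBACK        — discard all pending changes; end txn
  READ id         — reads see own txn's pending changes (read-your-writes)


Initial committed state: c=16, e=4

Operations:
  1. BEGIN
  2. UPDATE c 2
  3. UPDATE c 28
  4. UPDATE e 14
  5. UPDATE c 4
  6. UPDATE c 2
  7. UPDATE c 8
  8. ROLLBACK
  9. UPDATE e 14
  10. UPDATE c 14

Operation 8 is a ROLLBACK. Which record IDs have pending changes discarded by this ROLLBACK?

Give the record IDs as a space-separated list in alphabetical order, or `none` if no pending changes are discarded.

Answer: c e

Derivation:
Initial committed: {c=16, e=4}
Op 1: BEGIN: in_txn=True, pending={}
Op 2: UPDATE c=2 (pending; pending now {c=2})
Op 3: UPDATE c=28 (pending; pending now {c=28})
Op 4: UPDATE e=14 (pending; pending now {c=28, e=14})
Op 5: UPDATE c=4 (pending; pending now {c=4, e=14})
Op 6: UPDATE c=2 (pending; pending now {c=2, e=14})
Op 7: UPDATE c=8 (pending; pending now {c=8, e=14})
Op 8: ROLLBACK: discarded pending ['c', 'e']; in_txn=False
Op 9: UPDATE e=14 (auto-commit; committed e=14)
Op 10: UPDATE c=14 (auto-commit; committed c=14)
ROLLBACK at op 8 discards: ['c', 'e']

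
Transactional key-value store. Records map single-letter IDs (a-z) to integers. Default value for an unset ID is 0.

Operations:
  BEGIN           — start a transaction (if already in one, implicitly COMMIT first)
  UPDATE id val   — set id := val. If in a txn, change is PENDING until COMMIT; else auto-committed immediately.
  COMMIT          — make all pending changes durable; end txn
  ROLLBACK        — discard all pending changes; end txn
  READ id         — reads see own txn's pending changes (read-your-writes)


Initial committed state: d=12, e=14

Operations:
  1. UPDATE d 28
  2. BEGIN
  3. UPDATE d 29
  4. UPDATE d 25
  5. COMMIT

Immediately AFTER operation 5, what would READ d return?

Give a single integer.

Initial committed: {d=12, e=14}
Op 1: UPDATE d=28 (auto-commit; committed d=28)
Op 2: BEGIN: in_txn=True, pending={}
Op 3: UPDATE d=29 (pending; pending now {d=29})
Op 4: UPDATE d=25 (pending; pending now {d=25})
Op 5: COMMIT: merged ['d'] into committed; committed now {d=25, e=14}
After op 5: visible(d) = 25 (pending={}, committed={d=25, e=14})

Answer: 25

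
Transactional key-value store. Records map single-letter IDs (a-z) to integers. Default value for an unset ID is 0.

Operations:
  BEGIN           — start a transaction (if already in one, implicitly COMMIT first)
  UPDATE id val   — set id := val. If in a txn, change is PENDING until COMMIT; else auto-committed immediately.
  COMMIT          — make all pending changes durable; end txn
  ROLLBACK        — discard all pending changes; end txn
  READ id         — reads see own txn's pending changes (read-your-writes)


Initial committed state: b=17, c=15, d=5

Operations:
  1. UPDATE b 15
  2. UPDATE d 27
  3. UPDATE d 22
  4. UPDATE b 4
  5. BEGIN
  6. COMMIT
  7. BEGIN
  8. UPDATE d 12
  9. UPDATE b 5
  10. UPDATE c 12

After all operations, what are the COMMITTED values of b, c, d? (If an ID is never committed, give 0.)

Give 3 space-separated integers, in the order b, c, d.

Initial committed: {b=17, c=15, d=5}
Op 1: UPDATE b=15 (auto-commit; committed b=15)
Op 2: UPDATE d=27 (auto-commit; committed d=27)
Op 3: UPDATE d=22 (auto-commit; committed d=22)
Op 4: UPDATE b=4 (auto-commit; committed b=4)
Op 5: BEGIN: in_txn=True, pending={}
Op 6: COMMIT: merged [] into committed; committed now {b=4, c=15, d=22}
Op 7: BEGIN: in_txn=True, pending={}
Op 8: UPDATE d=12 (pending; pending now {d=12})
Op 9: UPDATE b=5 (pending; pending now {b=5, d=12})
Op 10: UPDATE c=12 (pending; pending now {b=5, c=12, d=12})
Final committed: {b=4, c=15, d=22}

Answer: 4 15 22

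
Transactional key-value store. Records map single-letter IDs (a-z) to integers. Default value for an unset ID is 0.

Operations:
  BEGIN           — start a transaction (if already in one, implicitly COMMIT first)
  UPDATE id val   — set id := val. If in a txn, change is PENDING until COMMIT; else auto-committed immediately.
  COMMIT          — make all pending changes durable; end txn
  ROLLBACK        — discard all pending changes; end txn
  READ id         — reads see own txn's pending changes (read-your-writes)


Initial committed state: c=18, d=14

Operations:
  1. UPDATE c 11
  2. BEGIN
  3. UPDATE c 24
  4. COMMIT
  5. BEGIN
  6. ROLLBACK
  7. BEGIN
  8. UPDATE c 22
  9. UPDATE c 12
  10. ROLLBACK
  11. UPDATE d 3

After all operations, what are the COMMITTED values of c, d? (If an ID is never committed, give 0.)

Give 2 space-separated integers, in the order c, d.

Answer: 24 3

Derivation:
Initial committed: {c=18, d=14}
Op 1: UPDATE c=11 (auto-commit; committed c=11)
Op 2: BEGIN: in_txn=True, pending={}
Op 3: UPDATE c=24 (pending; pending now {c=24})
Op 4: COMMIT: merged ['c'] into committed; committed now {c=24, d=14}
Op 5: BEGIN: in_txn=True, pending={}
Op 6: ROLLBACK: discarded pending []; in_txn=False
Op 7: BEGIN: in_txn=True, pending={}
Op 8: UPDATE c=22 (pending; pending now {c=22})
Op 9: UPDATE c=12 (pending; pending now {c=12})
Op 10: ROLLBACK: discarded pending ['c']; in_txn=False
Op 11: UPDATE d=3 (auto-commit; committed d=3)
Final committed: {c=24, d=3}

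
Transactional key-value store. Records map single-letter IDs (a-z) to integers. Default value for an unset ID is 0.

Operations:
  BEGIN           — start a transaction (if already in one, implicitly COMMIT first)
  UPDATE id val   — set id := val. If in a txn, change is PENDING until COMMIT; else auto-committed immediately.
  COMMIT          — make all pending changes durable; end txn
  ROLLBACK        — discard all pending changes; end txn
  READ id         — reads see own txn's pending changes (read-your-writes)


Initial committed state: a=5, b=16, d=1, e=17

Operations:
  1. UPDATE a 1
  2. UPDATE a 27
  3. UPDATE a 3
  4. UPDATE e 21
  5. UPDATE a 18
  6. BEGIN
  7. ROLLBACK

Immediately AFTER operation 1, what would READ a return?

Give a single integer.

Initial committed: {a=5, b=16, d=1, e=17}
Op 1: UPDATE a=1 (auto-commit; committed a=1)
After op 1: visible(a) = 1 (pending={}, committed={a=1, b=16, d=1, e=17})

Answer: 1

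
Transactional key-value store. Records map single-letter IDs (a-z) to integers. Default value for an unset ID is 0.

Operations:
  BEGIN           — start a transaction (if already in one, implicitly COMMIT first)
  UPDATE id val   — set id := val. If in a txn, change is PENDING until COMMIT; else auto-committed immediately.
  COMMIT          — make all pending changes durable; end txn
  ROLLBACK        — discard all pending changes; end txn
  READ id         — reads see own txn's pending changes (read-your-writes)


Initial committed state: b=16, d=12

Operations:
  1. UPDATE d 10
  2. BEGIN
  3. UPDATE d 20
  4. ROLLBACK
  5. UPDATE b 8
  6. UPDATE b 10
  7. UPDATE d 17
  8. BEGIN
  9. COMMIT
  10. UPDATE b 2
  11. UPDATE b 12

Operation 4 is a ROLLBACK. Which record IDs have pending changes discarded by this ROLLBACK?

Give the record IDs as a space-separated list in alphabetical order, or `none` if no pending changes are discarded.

Answer: d

Derivation:
Initial committed: {b=16, d=12}
Op 1: UPDATE d=10 (auto-commit; committed d=10)
Op 2: BEGIN: in_txn=True, pending={}
Op 3: UPDATE d=20 (pending; pending now {d=20})
Op 4: ROLLBACK: discarded pending ['d']; in_txn=False
Op 5: UPDATE b=8 (auto-commit; committed b=8)
Op 6: UPDATE b=10 (auto-commit; committed b=10)
Op 7: UPDATE d=17 (auto-commit; committed d=17)
Op 8: BEGIN: in_txn=True, pending={}
Op 9: COMMIT: merged [] into committed; committed now {b=10, d=17}
Op 10: UPDATE b=2 (auto-commit; committed b=2)
Op 11: UPDATE b=12 (auto-commit; committed b=12)
ROLLBACK at op 4 discards: ['d']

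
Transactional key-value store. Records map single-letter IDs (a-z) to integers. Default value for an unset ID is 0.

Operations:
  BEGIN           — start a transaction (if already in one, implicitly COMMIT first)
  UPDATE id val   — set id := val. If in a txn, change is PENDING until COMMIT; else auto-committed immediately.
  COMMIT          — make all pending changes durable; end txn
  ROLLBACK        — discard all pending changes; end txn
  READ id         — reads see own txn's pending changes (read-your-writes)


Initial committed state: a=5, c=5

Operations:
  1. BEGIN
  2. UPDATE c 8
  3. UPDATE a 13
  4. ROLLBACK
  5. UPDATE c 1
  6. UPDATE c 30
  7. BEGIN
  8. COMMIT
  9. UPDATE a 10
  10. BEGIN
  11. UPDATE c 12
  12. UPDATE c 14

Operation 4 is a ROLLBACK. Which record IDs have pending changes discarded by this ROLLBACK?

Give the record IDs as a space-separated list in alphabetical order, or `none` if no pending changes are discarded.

Initial committed: {a=5, c=5}
Op 1: BEGIN: in_txn=True, pending={}
Op 2: UPDATE c=8 (pending; pending now {c=8})
Op 3: UPDATE a=13 (pending; pending now {a=13, c=8})
Op 4: ROLLBACK: discarded pending ['a', 'c']; in_txn=False
Op 5: UPDATE c=1 (auto-commit; committed c=1)
Op 6: UPDATE c=30 (auto-commit; committed c=30)
Op 7: BEGIN: in_txn=True, pending={}
Op 8: COMMIT: merged [] into committed; committed now {a=5, c=30}
Op 9: UPDATE a=10 (auto-commit; committed a=10)
Op 10: BEGIN: in_txn=True, pending={}
Op 11: UPDATE c=12 (pending; pending now {c=12})
Op 12: UPDATE c=14 (pending; pending now {c=14})
ROLLBACK at op 4 discards: ['a', 'c']

Answer: a c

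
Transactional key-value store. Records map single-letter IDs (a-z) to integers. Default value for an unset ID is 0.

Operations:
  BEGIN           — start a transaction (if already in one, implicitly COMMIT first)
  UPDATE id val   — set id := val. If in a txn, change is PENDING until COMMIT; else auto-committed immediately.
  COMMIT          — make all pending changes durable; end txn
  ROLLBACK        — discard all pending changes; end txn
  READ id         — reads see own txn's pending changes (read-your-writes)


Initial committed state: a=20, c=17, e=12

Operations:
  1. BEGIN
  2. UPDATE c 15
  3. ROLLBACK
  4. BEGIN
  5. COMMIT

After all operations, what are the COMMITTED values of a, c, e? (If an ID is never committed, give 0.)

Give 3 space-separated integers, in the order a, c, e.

Answer: 20 17 12

Derivation:
Initial committed: {a=20, c=17, e=12}
Op 1: BEGIN: in_txn=True, pending={}
Op 2: UPDATE c=15 (pending; pending now {c=15})
Op 3: ROLLBACK: discarded pending ['c']; in_txn=False
Op 4: BEGIN: in_txn=True, pending={}
Op 5: COMMIT: merged [] into committed; committed now {a=20, c=17, e=12}
Final committed: {a=20, c=17, e=12}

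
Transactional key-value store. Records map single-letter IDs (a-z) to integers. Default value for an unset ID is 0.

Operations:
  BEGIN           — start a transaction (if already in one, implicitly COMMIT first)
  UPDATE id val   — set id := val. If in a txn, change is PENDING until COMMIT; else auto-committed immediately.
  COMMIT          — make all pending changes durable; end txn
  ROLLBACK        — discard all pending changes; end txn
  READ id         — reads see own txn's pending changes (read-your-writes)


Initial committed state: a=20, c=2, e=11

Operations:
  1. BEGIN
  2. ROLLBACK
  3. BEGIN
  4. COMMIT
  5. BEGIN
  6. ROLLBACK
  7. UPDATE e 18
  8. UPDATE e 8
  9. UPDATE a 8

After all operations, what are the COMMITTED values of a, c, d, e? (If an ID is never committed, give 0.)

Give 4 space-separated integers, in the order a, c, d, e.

Answer: 8 2 0 8

Derivation:
Initial committed: {a=20, c=2, e=11}
Op 1: BEGIN: in_txn=True, pending={}
Op 2: ROLLBACK: discarded pending []; in_txn=False
Op 3: BEGIN: in_txn=True, pending={}
Op 4: COMMIT: merged [] into committed; committed now {a=20, c=2, e=11}
Op 5: BEGIN: in_txn=True, pending={}
Op 6: ROLLBACK: discarded pending []; in_txn=False
Op 7: UPDATE e=18 (auto-commit; committed e=18)
Op 8: UPDATE e=8 (auto-commit; committed e=8)
Op 9: UPDATE a=8 (auto-commit; committed a=8)
Final committed: {a=8, c=2, e=8}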